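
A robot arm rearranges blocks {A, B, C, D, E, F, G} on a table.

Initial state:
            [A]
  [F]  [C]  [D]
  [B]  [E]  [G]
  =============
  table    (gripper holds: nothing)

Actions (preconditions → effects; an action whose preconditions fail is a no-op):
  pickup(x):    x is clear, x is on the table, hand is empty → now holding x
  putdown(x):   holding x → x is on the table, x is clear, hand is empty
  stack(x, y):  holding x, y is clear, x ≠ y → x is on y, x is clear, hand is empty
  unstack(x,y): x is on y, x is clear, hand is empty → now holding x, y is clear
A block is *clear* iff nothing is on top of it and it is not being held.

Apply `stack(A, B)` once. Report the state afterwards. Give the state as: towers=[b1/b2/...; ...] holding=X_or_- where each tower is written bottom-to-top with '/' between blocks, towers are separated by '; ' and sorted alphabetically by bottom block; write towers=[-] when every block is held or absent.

before: towers=[B/F; E/C; G/D/A] holding=-
pre[stack(A, B)]: holding(A) ✗, clear(B) ✗, A≠B ✓
holding(A), clear(B) unmet → stack(A, B) is a no-op
after:  towers=[B/F; E/C; G/D/A] holding=-

towers=[B/F; E/C; G/D/A] holding=-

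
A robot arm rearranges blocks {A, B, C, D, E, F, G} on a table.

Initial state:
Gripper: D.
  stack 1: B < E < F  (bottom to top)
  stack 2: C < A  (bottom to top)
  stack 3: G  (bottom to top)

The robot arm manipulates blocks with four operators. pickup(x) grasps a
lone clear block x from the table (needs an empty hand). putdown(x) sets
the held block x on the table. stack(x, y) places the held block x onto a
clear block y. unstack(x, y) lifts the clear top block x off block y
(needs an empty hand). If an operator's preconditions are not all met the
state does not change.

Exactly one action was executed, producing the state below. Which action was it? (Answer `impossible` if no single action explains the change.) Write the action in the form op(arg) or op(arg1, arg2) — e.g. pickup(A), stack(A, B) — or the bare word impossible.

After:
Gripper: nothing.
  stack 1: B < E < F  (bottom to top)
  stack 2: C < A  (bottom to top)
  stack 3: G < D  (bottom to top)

target: towers=[B/E/F; C/A; G/D] holding=-
        putdown(D) → towers=[B/E/F; C/A; D; G] holding=-
       stack(D, F) → towers=[B/E/F/D; C/A; G] holding=-
       stack(D, G) → towers=[B/E/F; C/A; G/D] holding=-  ← match
       stack(D, A) → towers=[B/E/F; C/A/D; G] holding=-

stack(D, G)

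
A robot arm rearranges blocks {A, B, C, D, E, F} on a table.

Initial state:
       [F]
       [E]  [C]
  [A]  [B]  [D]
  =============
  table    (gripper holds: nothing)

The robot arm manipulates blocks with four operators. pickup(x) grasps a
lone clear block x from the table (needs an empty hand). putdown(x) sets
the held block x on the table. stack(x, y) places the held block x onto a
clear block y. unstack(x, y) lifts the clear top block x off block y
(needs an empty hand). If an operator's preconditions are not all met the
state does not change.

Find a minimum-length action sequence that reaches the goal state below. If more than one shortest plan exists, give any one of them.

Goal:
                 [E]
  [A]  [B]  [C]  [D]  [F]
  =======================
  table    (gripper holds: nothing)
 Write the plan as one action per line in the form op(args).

step 1 (unstack(F, E)): towers=[A; B/E; D/C] holding=F
step 2 (putdown(F)): towers=[A; B/E; D/C; F] holding=-
step 3 (unstack(C, D)): towers=[A; B/E; D; F] holding=C
step 4 (putdown(C)): towers=[A; B/E; C; D; F] holding=-
step 5 (unstack(E, B)): towers=[A; B; C; D; F] holding=E
step 6 (stack(E, D)): towers=[A; B; C; D/E; F] holding=-
goal check: towers=[A; B; C; D/E; F] holding=- — reached (length 6, optimal by BFS)

unstack(F, E)
putdown(F)
unstack(C, D)
putdown(C)
unstack(E, B)
stack(E, D)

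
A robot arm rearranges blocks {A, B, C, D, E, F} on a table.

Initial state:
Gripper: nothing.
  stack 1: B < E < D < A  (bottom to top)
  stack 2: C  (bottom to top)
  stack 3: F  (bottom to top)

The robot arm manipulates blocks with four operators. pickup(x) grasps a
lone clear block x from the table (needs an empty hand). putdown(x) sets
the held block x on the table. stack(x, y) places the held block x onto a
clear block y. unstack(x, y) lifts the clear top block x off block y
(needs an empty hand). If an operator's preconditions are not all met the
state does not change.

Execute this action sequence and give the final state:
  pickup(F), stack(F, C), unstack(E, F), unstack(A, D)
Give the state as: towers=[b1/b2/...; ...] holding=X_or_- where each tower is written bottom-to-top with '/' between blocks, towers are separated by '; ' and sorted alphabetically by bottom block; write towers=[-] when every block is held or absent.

towers=[B/E/D; C/F] holding=A

step 1 (pickup(F)): towers=[B/E/D/A; C] holding=F
step 2 (stack(F, C)): towers=[B/E/D/A; C/F] holding=-
step 3 (unstack(E, F)) [no-op]: towers=[B/E/D/A; C/F] holding=-
step 4 (unstack(A, D)): towers=[B/E/D; C/F] holding=A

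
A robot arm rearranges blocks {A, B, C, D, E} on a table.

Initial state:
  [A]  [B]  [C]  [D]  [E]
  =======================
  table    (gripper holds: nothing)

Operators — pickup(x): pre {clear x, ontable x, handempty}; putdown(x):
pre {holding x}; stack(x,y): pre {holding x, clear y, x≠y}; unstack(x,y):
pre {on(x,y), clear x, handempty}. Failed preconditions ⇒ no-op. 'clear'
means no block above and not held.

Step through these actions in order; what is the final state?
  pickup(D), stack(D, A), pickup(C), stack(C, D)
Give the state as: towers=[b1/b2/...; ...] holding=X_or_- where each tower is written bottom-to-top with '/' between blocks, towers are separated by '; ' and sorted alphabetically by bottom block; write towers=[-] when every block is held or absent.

step 1 (pickup(D)): towers=[A; B; C; E] holding=D
step 2 (stack(D, A)): towers=[A/D; B; C; E] holding=-
step 3 (pickup(C)): towers=[A/D; B; E] holding=C
step 4 (stack(C, D)): towers=[A/D/C; B; E] holding=-

towers=[A/D/C; B; E] holding=-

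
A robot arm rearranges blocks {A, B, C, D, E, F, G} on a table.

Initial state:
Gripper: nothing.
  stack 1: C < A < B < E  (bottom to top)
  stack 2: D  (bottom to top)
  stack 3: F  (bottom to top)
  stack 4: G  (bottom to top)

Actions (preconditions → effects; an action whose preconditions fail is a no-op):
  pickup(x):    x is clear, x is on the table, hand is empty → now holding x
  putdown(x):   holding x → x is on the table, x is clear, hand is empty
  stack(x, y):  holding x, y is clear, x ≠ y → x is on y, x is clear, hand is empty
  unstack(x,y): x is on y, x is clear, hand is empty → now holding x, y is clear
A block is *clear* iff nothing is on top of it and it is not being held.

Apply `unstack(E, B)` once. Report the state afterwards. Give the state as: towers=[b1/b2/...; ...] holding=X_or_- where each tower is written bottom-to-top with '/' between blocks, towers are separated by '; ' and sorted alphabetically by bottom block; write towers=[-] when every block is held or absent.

towers=[C/A/B; D; F; G] holding=E

before: towers=[C/A/B/E; D; F; G] holding=-
pre[unstack(E, B)]: on(E,B) ok, clear(E) ok, handempty ok
all met → apply unstack(E, B)
after:  towers=[C/A/B; D; F; G] holding=E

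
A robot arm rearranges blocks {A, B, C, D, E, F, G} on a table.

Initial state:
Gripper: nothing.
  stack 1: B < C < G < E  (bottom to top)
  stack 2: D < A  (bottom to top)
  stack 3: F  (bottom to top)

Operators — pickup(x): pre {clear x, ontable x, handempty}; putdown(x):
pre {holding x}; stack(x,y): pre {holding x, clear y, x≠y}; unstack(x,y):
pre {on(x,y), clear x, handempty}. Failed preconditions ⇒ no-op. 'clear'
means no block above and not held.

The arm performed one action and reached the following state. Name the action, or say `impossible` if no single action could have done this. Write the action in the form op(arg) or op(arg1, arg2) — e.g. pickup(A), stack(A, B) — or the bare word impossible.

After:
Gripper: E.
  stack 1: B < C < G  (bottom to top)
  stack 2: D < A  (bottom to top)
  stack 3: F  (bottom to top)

unstack(E, G)

target: towers=[B/C/G; D/A; F] holding=E
         pickup(F) → towers=[B/C/G/E; D/A] holding=F
     unstack(A, D) → towers=[B/C/G/E; D; F] holding=A
     unstack(E, G) → towers=[B/C/G; D/A; F] holding=E  ← match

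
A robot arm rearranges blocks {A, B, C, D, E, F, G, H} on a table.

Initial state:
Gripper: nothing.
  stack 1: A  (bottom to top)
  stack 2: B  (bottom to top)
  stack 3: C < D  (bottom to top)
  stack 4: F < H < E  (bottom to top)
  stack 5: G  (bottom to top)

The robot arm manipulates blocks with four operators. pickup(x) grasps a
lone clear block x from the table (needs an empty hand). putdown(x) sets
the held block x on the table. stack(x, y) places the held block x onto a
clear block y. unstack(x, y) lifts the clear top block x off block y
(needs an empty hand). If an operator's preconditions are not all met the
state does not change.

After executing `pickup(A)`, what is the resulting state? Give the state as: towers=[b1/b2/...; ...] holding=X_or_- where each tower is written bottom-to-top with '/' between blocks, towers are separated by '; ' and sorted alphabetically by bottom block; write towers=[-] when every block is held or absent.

before: towers=[A; B; C/D; F/H/E; G] holding=-
pre[pickup(A)]: clear(A) yes, ontable(A) yes, handempty yes
all met → apply pickup(A)
after:  towers=[B; C/D; F/H/E; G] holding=A

towers=[B; C/D; F/H/E; G] holding=A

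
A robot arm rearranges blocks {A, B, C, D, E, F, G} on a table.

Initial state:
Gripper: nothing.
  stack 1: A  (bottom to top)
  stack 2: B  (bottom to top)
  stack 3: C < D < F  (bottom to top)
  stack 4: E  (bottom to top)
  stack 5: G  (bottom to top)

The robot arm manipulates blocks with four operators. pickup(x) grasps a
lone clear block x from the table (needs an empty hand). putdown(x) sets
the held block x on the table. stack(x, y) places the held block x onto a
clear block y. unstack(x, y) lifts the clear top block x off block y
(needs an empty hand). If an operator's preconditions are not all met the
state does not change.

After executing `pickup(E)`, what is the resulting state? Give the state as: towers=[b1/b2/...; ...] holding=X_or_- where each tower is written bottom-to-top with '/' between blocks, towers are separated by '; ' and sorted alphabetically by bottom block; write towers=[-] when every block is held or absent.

before: towers=[A; B; C/D/F; E; G] holding=-
pre[pickup(E)]: clear(E) ✓, ontable(E) ✓, handempty ✓
all met → apply pickup(E)
after:  towers=[A; B; C/D/F; G] holding=E

towers=[A; B; C/D/F; G] holding=E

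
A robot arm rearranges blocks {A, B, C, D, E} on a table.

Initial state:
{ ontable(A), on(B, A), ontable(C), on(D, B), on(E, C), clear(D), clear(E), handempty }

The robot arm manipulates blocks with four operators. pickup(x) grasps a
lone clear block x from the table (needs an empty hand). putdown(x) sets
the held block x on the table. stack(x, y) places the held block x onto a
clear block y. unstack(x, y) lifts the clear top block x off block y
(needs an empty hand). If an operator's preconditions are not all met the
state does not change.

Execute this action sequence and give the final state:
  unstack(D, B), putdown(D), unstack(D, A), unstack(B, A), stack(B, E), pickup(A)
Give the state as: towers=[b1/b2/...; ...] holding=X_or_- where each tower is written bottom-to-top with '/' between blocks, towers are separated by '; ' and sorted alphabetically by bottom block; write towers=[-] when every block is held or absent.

towers=[C/E/B; D] holding=A

step 1 (unstack(D, B)): towers=[A/B; C/E] holding=D
step 2 (putdown(D)): towers=[A/B; C/E; D] holding=-
step 3 (unstack(D, A)) [no-op]: towers=[A/B; C/E; D] holding=-
step 4 (unstack(B, A)): towers=[A; C/E; D] holding=B
step 5 (stack(B, E)): towers=[A; C/E/B; D] holding=-
step 6 (pickup(A)): towers=[C/E/B; D] holding=A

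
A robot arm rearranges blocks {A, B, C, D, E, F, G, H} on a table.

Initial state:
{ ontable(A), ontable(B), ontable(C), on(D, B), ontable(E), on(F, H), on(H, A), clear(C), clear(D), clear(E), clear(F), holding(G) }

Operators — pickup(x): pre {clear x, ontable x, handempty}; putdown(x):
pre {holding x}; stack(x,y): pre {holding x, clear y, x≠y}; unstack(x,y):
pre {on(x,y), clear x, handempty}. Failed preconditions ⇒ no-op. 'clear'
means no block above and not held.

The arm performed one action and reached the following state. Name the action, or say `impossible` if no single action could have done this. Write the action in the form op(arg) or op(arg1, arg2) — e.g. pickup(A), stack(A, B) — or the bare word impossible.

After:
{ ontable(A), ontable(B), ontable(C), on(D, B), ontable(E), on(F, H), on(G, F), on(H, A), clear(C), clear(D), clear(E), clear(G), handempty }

stack(G, F)

target: towers=[A/H/F/G; B/D; C; E] holding=-
        putdown(G) → towers=[A/H/F; B/D; C; E; G] holding=-
       stack(G, E) → towers=[A/H/F; B/D; C; E/G] holding=-
       stack(G, F) → towers=[A/H/F/G; B/D; C; E] holding=-  ← match
       stack(G, D) → towers=[A/H/F; B/D/G; C; E] holding=-
       stack(G, C) → towers=[A/H/F; B/D; C/G; E] holding=-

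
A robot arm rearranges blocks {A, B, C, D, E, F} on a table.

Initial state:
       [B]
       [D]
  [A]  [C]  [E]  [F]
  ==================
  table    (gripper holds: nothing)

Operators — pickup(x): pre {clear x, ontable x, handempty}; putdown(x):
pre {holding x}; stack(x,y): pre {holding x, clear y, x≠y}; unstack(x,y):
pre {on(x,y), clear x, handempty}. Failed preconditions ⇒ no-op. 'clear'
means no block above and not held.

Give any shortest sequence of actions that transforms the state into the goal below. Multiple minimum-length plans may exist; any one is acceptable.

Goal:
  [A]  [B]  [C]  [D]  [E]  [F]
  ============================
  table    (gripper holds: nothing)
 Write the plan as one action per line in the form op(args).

step 1 (unstack(B, D)): towers=[A; C/D; E; F] holding=B
step 2 (putdown(B)): towers=[A; B; C/D; E; F] holding=-
step 3 (unstack(D, C)): towers=[A; B; C; E; F] holding=D
step 4 (putdown(D)): towers=[A; B; C; D; E; F] holding=-
goal check: towers=[A; B; C; D; E; F] holding=- — reached (length 4, optimal by BFS)

unstack(B, D)
putdown(B)
unstack(D, C)
putdown(D)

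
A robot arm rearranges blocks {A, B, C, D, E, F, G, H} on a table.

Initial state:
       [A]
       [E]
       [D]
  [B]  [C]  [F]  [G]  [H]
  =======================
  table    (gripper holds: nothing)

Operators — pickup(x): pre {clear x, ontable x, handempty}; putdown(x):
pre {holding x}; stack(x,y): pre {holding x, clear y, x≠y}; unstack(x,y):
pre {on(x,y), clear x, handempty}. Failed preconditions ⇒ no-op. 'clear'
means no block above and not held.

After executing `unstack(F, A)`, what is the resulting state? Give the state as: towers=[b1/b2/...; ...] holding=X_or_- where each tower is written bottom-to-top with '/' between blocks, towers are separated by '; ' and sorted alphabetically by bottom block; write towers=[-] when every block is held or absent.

towers=[B; C/D/E/A; F; G; H] holding=-

before: towers=[B; C/D/E/A; F; G; H] holding=-
pre[unstack(F, A)]: on(F,A) fail, clear(F) ok, handempty ok
on(F,A) unmet → unstack(F, A) is a no-op
after:  towers=[B; C/D/E/A; F; G; H] holding=-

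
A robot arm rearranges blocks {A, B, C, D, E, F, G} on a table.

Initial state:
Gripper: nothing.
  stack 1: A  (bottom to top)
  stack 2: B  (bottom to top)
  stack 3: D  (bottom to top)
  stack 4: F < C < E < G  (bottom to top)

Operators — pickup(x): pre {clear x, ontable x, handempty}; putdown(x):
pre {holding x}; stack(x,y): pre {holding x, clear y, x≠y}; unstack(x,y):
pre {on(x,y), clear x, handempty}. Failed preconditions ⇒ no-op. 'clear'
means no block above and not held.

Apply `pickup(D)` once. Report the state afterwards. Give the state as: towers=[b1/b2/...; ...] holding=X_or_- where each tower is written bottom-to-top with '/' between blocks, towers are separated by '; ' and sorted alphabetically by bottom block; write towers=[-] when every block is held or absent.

towers=[A; B; F/C/E/G] holding=D

before: towers=[A; B; D; F/C/E/G] holding=-
pre[pickup(D)]: clear(D) ✓, ontable(D) ✓, handempty ✓
all met → apply pickup(D)
after:  towers=[A; B; F/C/E/G] holding=D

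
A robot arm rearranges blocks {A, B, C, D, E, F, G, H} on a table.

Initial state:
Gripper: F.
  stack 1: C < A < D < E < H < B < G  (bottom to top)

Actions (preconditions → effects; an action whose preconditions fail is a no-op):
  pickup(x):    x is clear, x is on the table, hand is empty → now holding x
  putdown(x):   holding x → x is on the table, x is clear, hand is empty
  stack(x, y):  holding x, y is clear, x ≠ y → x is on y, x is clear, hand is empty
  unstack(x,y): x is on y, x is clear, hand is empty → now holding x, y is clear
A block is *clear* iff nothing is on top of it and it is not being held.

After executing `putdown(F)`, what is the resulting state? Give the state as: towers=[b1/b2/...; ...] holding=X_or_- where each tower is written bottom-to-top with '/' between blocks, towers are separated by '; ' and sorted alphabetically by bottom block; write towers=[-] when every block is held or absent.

towers=[C/A/D/E/H/B/G; F] holding=-

before: towers=[C/A/D/E/H/B/G] holding=F
pre[putdown(F)]: holding(F) yes
all met → apply putdown(F)
after:  towers=[C/A/D/E/H/B/G; F] holding=-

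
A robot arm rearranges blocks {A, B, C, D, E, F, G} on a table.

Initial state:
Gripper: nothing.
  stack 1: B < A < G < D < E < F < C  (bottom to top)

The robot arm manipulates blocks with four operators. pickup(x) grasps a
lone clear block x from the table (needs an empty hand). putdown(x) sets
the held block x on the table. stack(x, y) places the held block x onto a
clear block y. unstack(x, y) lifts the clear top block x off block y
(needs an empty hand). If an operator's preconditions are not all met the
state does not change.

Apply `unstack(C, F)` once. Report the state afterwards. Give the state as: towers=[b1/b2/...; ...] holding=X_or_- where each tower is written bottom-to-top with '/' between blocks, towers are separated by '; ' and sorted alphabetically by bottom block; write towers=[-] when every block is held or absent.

before: towers=[B/A/G/D/E/F/C] holding=-
pre[unstack(C, F)]: on(C,F) yes, clear(C) yes, handempty yes
all met → apply unstack(C, F)
after:  towers=[B/A/G/D/E/F] holding=C

towers=[B/A/G/D/E/F] holding=C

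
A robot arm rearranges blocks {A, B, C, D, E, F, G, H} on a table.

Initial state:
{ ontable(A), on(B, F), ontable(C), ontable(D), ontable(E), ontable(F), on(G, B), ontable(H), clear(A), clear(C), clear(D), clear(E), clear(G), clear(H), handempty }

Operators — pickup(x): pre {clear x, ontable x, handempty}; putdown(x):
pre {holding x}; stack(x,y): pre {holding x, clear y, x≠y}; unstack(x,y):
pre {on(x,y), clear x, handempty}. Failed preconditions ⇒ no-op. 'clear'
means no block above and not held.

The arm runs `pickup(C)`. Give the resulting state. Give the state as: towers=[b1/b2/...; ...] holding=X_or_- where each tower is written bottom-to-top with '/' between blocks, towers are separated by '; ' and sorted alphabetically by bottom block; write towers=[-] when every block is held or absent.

towers=[A; D; E; F/B/G; H] holding=C

before: towers=[A; C; D; E; F/B/G; H] holding=-
pre[pickup(C)]: clear(C) ok, ontable(C) ok, handempty ok
all met → apply pickup(C)
after:  towers=[A; D; E; F/B/G; H] holding=C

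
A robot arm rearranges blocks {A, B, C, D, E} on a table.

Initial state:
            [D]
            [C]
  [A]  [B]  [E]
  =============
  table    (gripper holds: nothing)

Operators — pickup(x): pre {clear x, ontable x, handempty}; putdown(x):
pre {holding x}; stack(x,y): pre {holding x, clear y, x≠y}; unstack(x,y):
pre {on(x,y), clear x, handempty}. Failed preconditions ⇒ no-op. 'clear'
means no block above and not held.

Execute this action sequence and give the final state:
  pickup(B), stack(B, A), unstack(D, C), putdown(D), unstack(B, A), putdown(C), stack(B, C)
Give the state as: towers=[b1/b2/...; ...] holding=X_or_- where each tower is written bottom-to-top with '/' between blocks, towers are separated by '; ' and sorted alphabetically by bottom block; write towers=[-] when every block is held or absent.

towers=[A; D; E/C/B] holding=-

step 1 (pickup(B)): towers=[A; E/C/D] holding=B
step 2 (stack(B, A)): towers=[A/B; E/C/D] holding=-
step 3 (unstack(D, C)): towers=[A/B; E/C] holding=D
step 4 (putdown(D)): towers=[A/B; D; E/C] holding=-
step 5 (unstack(B, A)): towers=[A; D; E/C] holding=B
step 6 (putdown(C)) [no-op]: towers=[A; D; E/C] holding=B
step 7 (stack(B, C)): towers=[A; D; E/C/B] holding=-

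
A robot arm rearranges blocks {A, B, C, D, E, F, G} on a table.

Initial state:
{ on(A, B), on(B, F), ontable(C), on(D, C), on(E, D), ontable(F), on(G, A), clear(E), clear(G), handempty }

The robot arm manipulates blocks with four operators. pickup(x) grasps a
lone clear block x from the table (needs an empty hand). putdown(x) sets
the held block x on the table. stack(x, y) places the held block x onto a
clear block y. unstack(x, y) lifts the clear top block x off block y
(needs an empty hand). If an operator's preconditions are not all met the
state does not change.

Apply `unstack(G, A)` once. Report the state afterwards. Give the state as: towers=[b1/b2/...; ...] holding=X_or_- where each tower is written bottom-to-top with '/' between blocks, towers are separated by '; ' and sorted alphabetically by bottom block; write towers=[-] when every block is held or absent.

before: towers=[C/D/E; F/B/A/G] holding=-
pre[unstack(G, A)]: on(G,A) ok, clear(G) ok, handempty ok
all met → apply unstack(G, A)
after:  towers=[C/D/E; F/B/A] holding=G

towers=[C/D/E; F/B/A] holding=G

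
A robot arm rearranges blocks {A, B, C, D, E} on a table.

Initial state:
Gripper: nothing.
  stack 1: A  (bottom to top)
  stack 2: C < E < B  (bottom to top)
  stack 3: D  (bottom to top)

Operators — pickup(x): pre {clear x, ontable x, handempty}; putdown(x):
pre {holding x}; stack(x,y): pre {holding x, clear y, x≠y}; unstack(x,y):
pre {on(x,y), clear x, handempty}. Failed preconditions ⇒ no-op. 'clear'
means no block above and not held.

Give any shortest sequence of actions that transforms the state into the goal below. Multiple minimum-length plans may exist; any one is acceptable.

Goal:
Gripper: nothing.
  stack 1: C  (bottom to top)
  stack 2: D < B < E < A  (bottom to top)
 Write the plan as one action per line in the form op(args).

unstack(B, E)
stack(B, D)
unstack(E, C)
stack(E, B)
pickup(A)
stack(A, E)

step 1 (unstack(B, E)): towers=[A; C/E; D] holding=B
step 2 (stack(B, D)): towers=[A; C/E; D/B] holding=-
step 3 (unstack(E, C)): towers=[A; C; D/B] holding=E
step 4 (stack(E, B)): towers=[A; C; D/B/E] holding=-
step 5 (pickup(A)): towers=[C; D/B/E] holding=A
step 6 (stack(A, E)): towers=[C; D/B/E/A] holding=-
goal check: towers=[C; D/B/E/A] holding=- — reached (length 6, optimal by BFS)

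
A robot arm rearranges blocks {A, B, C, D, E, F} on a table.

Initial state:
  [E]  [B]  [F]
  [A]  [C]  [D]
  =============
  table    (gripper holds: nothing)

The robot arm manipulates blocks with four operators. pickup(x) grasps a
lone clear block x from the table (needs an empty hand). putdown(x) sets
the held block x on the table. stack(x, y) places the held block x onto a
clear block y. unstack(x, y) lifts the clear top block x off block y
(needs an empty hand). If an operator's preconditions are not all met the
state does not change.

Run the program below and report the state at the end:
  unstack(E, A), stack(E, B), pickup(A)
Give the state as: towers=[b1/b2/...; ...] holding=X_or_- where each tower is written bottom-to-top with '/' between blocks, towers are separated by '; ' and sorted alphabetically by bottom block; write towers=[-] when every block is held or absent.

towers=[C/B/E; D/F] holding=A

step 1 (unstack(E, A)): towers=[A; C/B; D/F] holding=E
step 2 (stack(E, B)): towers=[A; C/B/E; D/F] holding=-
step 3 (pickup(A)): towers=[C/B/E; D/F] holding=A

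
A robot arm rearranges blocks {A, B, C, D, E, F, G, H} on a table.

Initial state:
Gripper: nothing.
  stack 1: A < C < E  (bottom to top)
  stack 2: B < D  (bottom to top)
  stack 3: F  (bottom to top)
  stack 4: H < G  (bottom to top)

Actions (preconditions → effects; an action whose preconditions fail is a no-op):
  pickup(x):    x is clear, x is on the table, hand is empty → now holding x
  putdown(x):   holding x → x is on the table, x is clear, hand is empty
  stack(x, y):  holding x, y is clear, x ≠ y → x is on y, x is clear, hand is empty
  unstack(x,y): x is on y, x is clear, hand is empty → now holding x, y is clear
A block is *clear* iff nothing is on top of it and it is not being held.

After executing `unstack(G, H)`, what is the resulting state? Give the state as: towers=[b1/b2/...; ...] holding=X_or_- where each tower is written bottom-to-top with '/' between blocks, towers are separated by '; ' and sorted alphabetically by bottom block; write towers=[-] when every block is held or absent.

towers=[A/C/E; B/D; F; H] holding=G

before: towers=[A/C/E; B/D; F; H/G] holding=-
pre[unstack(G, H)]: on(G,H) yes, clear(G) yes, handempty yes
all met → apply unstack(G, H)
after:  towers=[A/C/E; B/D; F; H] holding=G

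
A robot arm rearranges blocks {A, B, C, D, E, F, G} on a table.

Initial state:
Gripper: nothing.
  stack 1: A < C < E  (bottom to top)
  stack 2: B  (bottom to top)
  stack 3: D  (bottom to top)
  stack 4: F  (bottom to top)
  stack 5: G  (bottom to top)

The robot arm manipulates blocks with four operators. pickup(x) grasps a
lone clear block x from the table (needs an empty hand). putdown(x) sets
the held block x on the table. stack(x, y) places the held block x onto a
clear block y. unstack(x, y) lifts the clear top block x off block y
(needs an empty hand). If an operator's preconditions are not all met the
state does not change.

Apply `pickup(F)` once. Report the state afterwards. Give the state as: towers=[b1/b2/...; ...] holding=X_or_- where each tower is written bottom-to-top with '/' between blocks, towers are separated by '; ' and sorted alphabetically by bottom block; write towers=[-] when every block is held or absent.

before: towers=[A/C/E; B; D; F; G] holding=-
pre[pickup(F)]: clear(F) yes, ontable(F) yes, handempty yes
all met → apply pickup(F)
after:  towers=[A/C/E; B; D; G] holding=F

towers=[A/C/E; B; D; G] holding=F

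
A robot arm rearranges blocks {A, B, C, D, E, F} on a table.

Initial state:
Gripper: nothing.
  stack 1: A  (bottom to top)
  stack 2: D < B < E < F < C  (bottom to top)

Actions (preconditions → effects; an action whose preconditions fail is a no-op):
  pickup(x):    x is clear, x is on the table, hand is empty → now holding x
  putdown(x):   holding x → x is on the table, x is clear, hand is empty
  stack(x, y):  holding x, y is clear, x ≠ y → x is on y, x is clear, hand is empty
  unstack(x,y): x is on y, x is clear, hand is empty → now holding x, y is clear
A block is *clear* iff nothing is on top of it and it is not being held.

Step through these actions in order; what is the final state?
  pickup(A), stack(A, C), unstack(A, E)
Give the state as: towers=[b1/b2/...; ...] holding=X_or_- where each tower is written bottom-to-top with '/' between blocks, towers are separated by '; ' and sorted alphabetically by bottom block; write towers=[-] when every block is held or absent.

towers=[D/B/E/F/C/A] holding=-

step 1 (pickup(A)): towers=[D/B/E/F/C] holding=A
step 2 (stack(A, C)): towers=[D/B/E/F/C/A] holding=-
step 3 (unstack(A, E)) [no-op]: towers=[D/B/E/F/C/A] holding=-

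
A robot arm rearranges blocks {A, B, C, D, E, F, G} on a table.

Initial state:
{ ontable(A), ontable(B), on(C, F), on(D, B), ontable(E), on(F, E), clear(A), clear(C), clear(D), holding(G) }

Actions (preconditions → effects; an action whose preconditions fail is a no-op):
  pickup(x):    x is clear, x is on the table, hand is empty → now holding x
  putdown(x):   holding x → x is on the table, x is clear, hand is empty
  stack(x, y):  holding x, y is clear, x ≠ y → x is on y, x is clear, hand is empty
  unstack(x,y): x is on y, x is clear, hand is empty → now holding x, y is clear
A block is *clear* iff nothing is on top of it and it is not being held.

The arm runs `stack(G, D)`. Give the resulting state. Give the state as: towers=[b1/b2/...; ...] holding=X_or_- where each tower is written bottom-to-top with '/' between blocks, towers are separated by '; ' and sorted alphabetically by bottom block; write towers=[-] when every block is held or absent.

before: towers=[A; B/D; E/F/C] holding=G
pre[stack(G, D)]: holding(G) ok, clear(D) ok, G≠D ok
all met → apply stack(G, D)
after:  towers=[A; B/D/G; E/F/C] holding=-

towers=[A; B/D/G; E/F/C] holding=-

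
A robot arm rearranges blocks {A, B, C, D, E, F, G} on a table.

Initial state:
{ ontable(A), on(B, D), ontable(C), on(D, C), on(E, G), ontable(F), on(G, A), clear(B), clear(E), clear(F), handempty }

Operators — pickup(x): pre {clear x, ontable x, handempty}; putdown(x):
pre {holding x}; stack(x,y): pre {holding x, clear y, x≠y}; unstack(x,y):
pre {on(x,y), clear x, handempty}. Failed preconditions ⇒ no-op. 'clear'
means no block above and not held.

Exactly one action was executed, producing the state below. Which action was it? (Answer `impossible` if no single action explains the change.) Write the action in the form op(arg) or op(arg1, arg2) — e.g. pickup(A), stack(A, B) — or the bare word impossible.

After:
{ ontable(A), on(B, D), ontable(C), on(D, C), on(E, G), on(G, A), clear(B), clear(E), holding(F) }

pickup(F)

target: towers=[A/G/E; C/D/B] holding=F
     unstack(B, D) → towers=[A/G/E; C/D; F] holding=B
         pickup(F) → towers=[A/G/E; C/D/B] holding=F  ← match
     unstack(E, G) → towers=[A/G; C/D/B; F] holding=E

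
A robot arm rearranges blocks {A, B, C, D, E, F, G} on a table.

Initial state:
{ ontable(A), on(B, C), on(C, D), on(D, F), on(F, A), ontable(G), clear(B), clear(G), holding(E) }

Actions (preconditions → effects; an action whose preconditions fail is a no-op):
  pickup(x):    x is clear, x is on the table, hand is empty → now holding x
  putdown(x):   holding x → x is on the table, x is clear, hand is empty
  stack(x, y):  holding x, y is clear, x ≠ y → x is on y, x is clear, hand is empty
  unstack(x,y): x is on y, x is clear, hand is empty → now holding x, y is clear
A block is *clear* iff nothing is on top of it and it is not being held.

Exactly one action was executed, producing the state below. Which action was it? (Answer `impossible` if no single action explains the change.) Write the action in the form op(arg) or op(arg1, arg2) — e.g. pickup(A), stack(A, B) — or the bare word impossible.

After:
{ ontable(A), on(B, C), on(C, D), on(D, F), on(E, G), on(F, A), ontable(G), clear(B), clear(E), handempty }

stack(E, G)

target: towers=[A/F/D/C/B; G/E] holding=-
        putdown(E) → towers=[A/F/D/C/B; E; G] holding=-
       stack(E, B) → towers=[A/F/D/C/B/E; G] holding=-
       stack(E, G) → towers=[A/F/D/C/B; G/E] holding=-  ← match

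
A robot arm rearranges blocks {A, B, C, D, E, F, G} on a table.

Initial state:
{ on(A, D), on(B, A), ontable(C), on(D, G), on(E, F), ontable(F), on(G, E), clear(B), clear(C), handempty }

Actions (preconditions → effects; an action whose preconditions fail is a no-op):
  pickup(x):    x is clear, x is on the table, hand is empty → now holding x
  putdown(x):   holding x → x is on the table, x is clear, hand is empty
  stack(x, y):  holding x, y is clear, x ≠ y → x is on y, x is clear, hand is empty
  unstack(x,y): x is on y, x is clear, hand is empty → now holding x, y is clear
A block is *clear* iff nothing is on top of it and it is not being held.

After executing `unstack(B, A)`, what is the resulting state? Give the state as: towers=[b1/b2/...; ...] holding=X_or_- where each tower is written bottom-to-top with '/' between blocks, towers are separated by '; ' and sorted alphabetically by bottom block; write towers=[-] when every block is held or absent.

before: towers=[C; F/E/G/D/A/B] holding=-
pre[unstack(B, A)]: on(B,A) ok, clear(B) ok, handempty ok
all met → apply unstack(B, A)
after:  towers=[C; F/E/G/D/A] holding=B

towers=[C; F/E/G/D/A] holding=B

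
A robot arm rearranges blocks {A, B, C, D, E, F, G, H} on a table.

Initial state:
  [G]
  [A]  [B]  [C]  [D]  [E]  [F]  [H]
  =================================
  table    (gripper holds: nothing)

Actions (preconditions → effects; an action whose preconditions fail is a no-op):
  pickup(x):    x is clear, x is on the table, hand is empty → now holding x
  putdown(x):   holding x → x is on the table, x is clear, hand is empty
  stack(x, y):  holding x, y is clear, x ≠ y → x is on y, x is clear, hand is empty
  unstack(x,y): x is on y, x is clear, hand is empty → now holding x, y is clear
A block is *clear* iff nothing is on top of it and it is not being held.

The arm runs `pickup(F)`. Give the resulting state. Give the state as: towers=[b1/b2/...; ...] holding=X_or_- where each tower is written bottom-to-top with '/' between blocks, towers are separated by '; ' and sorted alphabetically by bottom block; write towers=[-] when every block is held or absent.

before: towers=[A/G; B; C; D; E; F; H] holding=-
pre[pickup(F)]: clear(F) ✓, ontable(F) ✓, handempty ✓
all met → apply pickup(F)
after:  towers=[A/G; B; C; D; E; H] holding=F

towers=[A/G; B; C; D; E; H] holding=F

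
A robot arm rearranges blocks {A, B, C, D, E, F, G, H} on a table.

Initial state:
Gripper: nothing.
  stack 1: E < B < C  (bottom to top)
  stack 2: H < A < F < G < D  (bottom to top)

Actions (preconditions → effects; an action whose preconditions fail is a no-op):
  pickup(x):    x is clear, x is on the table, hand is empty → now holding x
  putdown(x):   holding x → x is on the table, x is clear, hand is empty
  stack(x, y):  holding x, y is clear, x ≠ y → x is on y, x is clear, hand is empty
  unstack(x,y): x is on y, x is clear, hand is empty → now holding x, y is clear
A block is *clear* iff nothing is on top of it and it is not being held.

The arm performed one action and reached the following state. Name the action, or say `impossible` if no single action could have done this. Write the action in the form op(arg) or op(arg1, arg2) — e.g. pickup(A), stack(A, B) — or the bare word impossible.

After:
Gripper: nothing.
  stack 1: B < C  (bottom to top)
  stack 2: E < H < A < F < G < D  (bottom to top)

target: towers=[B/C; E/H/A/F/G/D] holding=-
     unstack(D, G) → towers=[E/B/C; H/A/F/G] holding=D
     unstack(C, B) → towers=[E/B; H/A/F/G/D] holding=C
none of the 2 applicable actions match → impossible

impossible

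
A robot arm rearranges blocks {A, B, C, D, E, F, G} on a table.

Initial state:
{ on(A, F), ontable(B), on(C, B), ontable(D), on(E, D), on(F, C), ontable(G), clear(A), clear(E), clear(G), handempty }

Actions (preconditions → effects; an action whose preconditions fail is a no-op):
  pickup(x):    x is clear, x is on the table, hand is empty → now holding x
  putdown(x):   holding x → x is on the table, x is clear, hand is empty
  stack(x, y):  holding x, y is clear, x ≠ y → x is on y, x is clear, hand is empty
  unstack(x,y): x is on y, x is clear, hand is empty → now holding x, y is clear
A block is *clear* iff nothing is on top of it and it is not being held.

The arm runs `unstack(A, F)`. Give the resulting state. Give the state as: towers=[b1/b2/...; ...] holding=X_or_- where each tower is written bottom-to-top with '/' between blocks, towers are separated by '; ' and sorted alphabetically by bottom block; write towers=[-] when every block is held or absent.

towers=[B/C/F; D/E; G] holding=A

before: towers=[B/C/F/A; D/E; G] holding=-
pre[unstack(A, F)]: on(A,F) ✓, clear(A) ✓, handempty ✓
all met → apply unstack(A, F)
after:  towers=[B/C/F; D/E; G] holding=A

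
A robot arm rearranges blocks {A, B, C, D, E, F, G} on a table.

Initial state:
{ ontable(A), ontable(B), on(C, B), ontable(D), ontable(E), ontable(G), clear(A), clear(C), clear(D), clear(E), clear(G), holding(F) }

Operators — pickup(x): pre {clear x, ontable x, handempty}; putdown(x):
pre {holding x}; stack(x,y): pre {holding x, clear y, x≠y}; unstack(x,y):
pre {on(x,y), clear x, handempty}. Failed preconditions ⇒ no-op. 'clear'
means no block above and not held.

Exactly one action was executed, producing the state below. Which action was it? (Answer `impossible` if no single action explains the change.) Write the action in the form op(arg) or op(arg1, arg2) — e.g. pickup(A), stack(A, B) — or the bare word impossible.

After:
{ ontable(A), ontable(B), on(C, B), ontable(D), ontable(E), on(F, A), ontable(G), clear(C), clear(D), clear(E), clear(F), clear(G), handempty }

target: towers=[A/F; B/C; D; E; G] holding=-
        putdown(F) → towers=[A; B/C; D; E; F; G] holding=-
       stack(F, G) → towers=[A; B/C; D; E; G/F] holding=-
       stack(F, D) → towers=[A; B/C; D/F; E; G] holding=-
       stack(F, A) → towers=[A/F; B/C; D; E; G] holding=-  ← match
       stack(F, E) → towers=[A; B/C; D; E/F; G] holding=-
       stack(F, C) → towers=[A; B/C/F; D; E; G] holding=-

stack(F, A)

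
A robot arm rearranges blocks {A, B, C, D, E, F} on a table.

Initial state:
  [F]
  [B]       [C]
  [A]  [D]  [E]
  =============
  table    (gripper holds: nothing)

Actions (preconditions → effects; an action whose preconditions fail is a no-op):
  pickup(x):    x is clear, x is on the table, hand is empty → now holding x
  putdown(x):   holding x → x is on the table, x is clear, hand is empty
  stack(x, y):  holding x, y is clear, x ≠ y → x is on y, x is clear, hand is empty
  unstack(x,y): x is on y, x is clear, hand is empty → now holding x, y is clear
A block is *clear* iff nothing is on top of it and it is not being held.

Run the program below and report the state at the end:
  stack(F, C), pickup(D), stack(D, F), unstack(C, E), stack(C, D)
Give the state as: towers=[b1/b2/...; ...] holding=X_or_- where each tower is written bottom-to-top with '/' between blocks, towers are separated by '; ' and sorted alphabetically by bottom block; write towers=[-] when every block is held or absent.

step 1 (stack(F, C)) [no-op]: towers=[A/B/F; D; E/C] holding=-
step 2 (pickup(D)): towers=[A/B/F; E/C] holding=D
step 3 (stack(D, F)): towers=[A/B/F/D; E/C] holding=-
step 4 (unstack(C, E)): towers=[A/B/F/D; E] holding=C
step 5 (stack(C, D)): towers=[A/B/F/D/C; E] holding=-

towers=[A/B/F/D/C; E] holding=-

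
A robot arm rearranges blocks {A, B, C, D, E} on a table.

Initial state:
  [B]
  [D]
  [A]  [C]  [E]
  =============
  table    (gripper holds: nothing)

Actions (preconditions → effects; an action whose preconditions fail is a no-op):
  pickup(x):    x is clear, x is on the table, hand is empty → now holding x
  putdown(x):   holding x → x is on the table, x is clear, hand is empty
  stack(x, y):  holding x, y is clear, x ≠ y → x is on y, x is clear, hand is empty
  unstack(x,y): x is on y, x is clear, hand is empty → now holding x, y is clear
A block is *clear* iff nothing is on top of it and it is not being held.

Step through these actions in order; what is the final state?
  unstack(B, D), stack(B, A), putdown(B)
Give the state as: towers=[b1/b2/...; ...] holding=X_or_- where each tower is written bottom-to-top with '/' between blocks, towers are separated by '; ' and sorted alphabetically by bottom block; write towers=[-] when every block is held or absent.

towers=[A/D; B; C; E] holding=-

step 1 (unstack(B, D)): towers=[A/D; C; E] holding=B
step 2 (stack(B, A)) [no-op]: towers=[A/D; C; E] holding=B
step 3 (putdown(B)): towers=[A/D; B; C; E] holding=-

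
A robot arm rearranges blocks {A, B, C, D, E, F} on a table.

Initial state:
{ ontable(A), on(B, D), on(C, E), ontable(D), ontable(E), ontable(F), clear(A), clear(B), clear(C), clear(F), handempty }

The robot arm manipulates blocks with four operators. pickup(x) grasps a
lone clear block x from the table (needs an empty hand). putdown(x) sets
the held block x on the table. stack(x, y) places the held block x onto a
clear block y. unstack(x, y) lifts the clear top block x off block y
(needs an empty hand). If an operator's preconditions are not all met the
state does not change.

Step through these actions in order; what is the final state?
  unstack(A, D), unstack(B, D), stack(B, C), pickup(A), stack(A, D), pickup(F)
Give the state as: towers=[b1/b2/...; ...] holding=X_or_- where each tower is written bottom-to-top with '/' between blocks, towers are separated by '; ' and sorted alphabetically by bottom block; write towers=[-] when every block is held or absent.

towers=[D/A; E/C/B] holding=F

step 1 (unstack(A, D)) [no-op]: towers=[A; D/B; E/C; F] holding=-
step 2 (unstack(B, D)): towers=[A; D; E/C; F] holding=B
step 3 (stack(B, C)): towers=[A; D; E/C/B; F] holding=-
step 4 (pickup(A)): towers=[D; E/C/B; F] holding=A
step 5 (stack(A, D)): towers=[D/A; E/C/B; F] holding=-
step 6 (pickup(F)): towers=[D/A; E/C/B] holding=F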